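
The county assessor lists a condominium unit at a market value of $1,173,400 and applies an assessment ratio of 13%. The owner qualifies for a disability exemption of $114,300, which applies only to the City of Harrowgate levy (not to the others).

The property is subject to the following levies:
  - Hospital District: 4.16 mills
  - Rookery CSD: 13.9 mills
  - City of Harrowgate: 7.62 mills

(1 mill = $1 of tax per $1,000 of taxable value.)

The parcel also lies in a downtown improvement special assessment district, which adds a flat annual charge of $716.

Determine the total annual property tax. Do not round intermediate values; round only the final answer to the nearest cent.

$3,762.31

Assessed value = $1,173,400 × 0.13 = $152,542
Hospital District: $152,542 × 0.00416 = $634.57472
Rookery CSD: $152,542 × 0.0139 = $2,120.3338
City of Harrowgate: ($152,542 − $114,300) × 0.00762 = $38,242 × 0.00762 = $291.40404
Levies subtotal = $3,046.31256
Total = $3,046.31256 + $716 = $3,762.31256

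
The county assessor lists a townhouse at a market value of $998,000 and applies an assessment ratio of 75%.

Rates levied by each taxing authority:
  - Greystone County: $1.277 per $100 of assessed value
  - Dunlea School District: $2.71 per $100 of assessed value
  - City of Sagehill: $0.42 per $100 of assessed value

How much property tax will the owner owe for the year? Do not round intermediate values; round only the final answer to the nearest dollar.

$32,986

Assessed value = $998,000 × 0.75 = $748,500
Greystone County: $748,500 × 0.01277 = $9,558.345
Dunlea School District: $748,500 × 0.0271 = $20,284.35
City of Sagehill: $748,500 × 0.0042 = $3,143.7
Total = $9,558.345 + $20,284.35 + $3,143.7 = $32,986.395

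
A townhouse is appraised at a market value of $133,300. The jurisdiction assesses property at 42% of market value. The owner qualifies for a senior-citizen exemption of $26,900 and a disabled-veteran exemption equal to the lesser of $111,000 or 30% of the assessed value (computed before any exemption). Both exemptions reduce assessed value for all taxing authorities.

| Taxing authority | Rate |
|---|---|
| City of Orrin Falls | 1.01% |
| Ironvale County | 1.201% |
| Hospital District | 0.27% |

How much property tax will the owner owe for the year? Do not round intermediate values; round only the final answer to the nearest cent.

Assessed value = $133,300 × 0.42 = $55,986
Disabled-veteran exemption = min($111,000, 30% × $55,986) = min($111,000, $16,795.8) = $16,795.8 (percentage binds)
Taxable value = $55,986 − $26,900 − $16,795.8 = $12,290.2
City of Orrin Falls: $12,290.2 × 0.0101 = $124.13102
Ironvale County: $12,290.2 × 0.01201 = $147.605302
Hospital District: $12,290.2 × 0.0027 = $33.18354
Total = $304.919862

$304.92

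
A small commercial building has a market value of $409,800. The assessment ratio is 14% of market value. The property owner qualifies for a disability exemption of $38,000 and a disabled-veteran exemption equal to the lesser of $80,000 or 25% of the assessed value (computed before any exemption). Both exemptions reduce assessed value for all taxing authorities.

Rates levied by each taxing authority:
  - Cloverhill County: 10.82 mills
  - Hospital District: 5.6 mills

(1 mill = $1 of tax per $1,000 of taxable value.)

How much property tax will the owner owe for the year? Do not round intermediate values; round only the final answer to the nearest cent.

$82.58

Assessed value = $409,800 × 0.14 = $57,372
Disabled-veteran exemption = min($80,000, 25% × $57,372) = min($80,000, $14,343) = $14,343 (percentage binds)
Taxable value = $57,372 − $38,000 − $14,343 = $5,029
Cloverhill County: $5,029 × 0.01082 = $54.41378
Hospital District: $5,029 × 0.0056 = $28.1624
Total = $82.57618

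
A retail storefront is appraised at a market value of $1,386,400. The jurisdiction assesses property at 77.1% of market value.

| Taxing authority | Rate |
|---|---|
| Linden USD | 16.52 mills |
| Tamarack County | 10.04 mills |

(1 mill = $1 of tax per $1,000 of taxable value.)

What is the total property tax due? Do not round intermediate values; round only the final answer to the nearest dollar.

$28,390

Assessed value = $1,386,400 × 0.771 = $1,068,914.4
Linden USD: $1,068,914.4 × 0.01652 = $17,658.465888
Tamarack County: $1,068,914.4 × 0.01004 = $10,731.900576
Total = $17,658.465888 + $10,731.900576 = $28,390.366464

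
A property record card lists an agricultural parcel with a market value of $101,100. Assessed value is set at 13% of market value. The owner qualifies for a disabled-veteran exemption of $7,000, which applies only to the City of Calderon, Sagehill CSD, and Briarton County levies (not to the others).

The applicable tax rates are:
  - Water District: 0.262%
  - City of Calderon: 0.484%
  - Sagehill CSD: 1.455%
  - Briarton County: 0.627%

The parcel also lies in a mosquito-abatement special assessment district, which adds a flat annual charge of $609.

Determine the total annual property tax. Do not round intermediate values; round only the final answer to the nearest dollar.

$801

Assessed value = $101,100 × 0.13 = $13,143
Water District: $13,143 × 0.00262 = $34.43466
City of Calderon: ($13,143 − $7,000) × 0.00484 = $6,143 × 0.00484 = $29.73212
Sagehill CSD: ($13,143 − $7,000) × 0.01455 = $6,143 × 0.01455 = $89.38065
Briarton County: ($13,143 − $7,000) × 0.00627 = $6,143 × 0.00627 = $38.51661
Levies subtotal = $192.06404
Total = $192.06404 + $609 = $801.06404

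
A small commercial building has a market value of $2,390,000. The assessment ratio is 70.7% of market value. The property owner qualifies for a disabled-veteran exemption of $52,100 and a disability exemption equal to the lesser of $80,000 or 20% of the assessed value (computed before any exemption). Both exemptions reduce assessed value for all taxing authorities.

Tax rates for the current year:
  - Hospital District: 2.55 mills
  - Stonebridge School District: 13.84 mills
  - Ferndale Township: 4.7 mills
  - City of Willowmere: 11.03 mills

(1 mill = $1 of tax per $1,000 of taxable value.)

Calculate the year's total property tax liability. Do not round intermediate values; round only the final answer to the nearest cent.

Assessed value = $2,390,000 × 0.707 = $1,689,730
Disability exemption = min($80,000, 20% × $1,689,730) = min($80,000, $337,946) = $80,000 (dollar cap binds)
Taxable value = $1,689,730 − $52,100 − $80,000 = $1,557,630
Hospital District: $1,557,630 × 0.00255 = $3,971.9565
Stonebridge School District: $1,557,630 × 0.01384 = $21,557.5992
Ferndale Township: $1,557,630 × 0.0047 = $7,320.861
City of Willowmere: $1,557,630 × 0.01103 = $17,180.6589
Total = $50,031.0756

$50,031.08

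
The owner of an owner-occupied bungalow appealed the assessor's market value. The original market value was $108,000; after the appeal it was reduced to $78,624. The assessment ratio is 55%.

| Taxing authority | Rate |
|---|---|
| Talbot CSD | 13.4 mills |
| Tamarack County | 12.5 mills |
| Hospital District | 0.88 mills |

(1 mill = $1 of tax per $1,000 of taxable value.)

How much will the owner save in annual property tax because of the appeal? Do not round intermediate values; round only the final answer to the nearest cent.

Old assessed value = $108,000 × 0.55 = $59,400
New assessed value = $78,624 × 0.55 = $43,243.2
Combined rate = 0.0134 + 0.0125 + 0.00088 = 0.02678
Old tax = $59,400 × 0.02678 = $1,590.732
New tax = $43,243.2 × 0.02678 = $1,158.052896
Reduction = $1,590.732 − $1,158.052896 = $432.679104

$432.68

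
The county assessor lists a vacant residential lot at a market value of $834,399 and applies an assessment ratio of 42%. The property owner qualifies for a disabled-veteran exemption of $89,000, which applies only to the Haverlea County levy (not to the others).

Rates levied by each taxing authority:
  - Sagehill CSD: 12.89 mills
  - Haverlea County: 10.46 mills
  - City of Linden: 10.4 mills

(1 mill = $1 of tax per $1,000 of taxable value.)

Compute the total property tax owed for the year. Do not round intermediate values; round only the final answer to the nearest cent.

$10,896.67

Assessed value = $834,399 × 0.42 = $350,447.58
Sagehill CSD: $350,447.58 × 0.01289 = $4,517.2693062
Haverlea County: ($350,447.58 − $89,000) × 0.01046 = $261,447.58 × 0.01046 = $2,734.7416868
City of Linden: $350,447.58 × 0.0104 = $3,644.654832
Total = $10,896.665825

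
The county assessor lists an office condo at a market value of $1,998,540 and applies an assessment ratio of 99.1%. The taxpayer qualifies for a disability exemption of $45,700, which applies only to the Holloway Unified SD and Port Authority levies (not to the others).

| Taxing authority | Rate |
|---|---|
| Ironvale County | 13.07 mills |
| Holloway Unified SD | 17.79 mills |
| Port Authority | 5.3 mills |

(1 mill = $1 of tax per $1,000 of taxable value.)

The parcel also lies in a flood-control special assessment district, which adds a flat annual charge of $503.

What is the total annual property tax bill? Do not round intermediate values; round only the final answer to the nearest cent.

Assessed value = $1,998,540 × 0.991 = $1,980,553.14
Ironvale County: $1,980,553.14 × 0.01307 = $25,885.8295398
Holloway Unified SD: ($1,980,553.14 − $45,700) × 0.01779 = $1,934,853.14 × 0.01779 = $34,421.0373606
Port Authority: ($1,980,553.14 − $45,700) × 0.0053 = $1,934,853.14 × 0.0053 = $10,254.721642
Levies subtotal = $70,561.5885424
Total = $70,561.5885424 + $503 = $71,064.5885424

$71,064.59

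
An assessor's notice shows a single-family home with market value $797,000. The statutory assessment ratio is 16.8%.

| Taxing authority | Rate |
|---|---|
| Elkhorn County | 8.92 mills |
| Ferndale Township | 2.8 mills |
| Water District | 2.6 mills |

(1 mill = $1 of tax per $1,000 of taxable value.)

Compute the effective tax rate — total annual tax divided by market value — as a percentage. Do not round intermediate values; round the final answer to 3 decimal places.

0.241%

Assessed value = $797,000 × 0.168 = $133,896
Elkhorn County: $133,896 × 0.00892 = $1,194.35232
Ferndale Township: $133,896 × 0.0028 = $374.9088
Water District: $133,896 × 0.0026 = $348.1296
Total tax = $1,917.39072
Effective rate = $1,917.39072 ÷ $797,000 = 0.241% of market value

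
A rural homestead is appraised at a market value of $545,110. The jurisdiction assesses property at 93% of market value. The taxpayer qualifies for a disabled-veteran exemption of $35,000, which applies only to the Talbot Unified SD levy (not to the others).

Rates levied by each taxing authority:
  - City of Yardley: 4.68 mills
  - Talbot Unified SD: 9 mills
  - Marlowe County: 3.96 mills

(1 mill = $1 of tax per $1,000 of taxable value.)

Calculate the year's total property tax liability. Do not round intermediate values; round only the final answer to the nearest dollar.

$8,628

Assessed value = $545,110 × 0.93 = $506,952.3
City of Yardley: $506,952.3 × 0.00468 = $2,372.536764
Talbot Unified SD: ($506,952.3 − $35,000) × 0.009 = $471,952.3 × 0.009 = $4,247.5707
Marlowe County: $506,952.3 × 0.00396 = $2,007.531108
Total = $8,627.638572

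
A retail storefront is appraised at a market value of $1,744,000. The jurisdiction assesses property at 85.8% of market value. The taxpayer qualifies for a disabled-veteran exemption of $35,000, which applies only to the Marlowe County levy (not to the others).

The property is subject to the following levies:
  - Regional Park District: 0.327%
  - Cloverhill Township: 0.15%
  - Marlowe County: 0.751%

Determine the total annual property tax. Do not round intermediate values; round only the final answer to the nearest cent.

$18,112.35

Assessed value = $1,744,000 × 0.858 = $1,496,352
Regional Park District: $1,496,352 × 0.00327 = $4,893.07104
Cloverhill Township: $1,496,352 × 0.0015 = $2,244.528
Marlowe County: ($1,496,352 − $35,000) × 0.00751 = $1,461,352 × 0.00751 = $10,974.75352
Total = $18,112.35256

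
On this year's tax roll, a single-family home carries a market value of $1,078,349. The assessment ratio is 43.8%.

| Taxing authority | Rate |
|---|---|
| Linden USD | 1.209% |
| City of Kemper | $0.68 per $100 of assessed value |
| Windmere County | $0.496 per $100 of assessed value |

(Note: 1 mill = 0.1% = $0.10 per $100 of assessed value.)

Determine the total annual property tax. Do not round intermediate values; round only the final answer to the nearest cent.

Assessed value = $1,078,349 × 0.438 = $472,316.862
Linden USD: $472,316.862 × 0.01209 = $5,710.31086158
City of Kemper: $472,316.862 × 0.0068 = $3,211.7546616
Windmere County: $472,316.862 × 0.00496 = $2,342.69163552
Total = $11,264.7571587

$11,264.76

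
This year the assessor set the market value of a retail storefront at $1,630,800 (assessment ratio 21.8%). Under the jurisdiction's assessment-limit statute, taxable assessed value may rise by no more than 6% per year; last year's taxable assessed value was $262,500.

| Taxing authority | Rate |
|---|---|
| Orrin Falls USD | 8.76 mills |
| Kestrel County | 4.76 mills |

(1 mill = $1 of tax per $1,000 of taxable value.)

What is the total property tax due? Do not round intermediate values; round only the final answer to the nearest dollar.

Uncapped assessed value = $1,630,800 × 0.218 = $355,514.4
Cap limit = $262,500 × 1.06 = $278,250
Taxable assessed value = min($355,514.4, $278,250) = $278,250 (cap binds)
Orrin Falls USD: $278,250 × 0.00876 = $2,437.47
Kestrel County: $278,250 × 0.00476 = $1,324.47
Total = $3,761.94

$3,762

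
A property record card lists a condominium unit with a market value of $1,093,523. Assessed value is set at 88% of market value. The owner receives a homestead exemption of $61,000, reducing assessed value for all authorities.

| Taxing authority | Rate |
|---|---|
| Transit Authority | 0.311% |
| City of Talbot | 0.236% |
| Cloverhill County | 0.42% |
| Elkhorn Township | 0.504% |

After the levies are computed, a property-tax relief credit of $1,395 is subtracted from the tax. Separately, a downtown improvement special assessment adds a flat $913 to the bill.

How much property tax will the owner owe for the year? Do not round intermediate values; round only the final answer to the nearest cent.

$12,776.13

Assessed value = $1,093,523 × 0.88 = $962,300.24
Taxable value = $962,300.24 − $61,000 = $901,300.24
Transit Authority: $901,300.24 × 0.00311 = $2,803.0437464
City of Talbot: $901,300.24 × 0.00236 = $2,127.0685664
Cloverhill County: $901,300.24 × 0.0042 = $3,785.461008
Elkhorn Township: $901,300.24 × 0.00504 = $4,542.5532096
Levies subtotal = $13,258.1265304
After credit = $13,258.1265304 − $1,395 = $11,863.1265304
Total = $11,863.1265304 + $913 = $12,776.1265304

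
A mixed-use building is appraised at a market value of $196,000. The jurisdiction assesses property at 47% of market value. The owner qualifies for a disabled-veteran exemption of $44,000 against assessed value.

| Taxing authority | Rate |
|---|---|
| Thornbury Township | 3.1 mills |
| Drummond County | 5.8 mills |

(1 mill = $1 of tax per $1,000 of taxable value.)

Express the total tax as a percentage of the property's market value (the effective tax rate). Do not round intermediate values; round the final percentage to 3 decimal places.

Assessed value = $196,000 × 0.47 = $92,120
Taxable value = $92,120 − $44,000 = $48,120
Thornbury Township: $48,120 × 0.0031 = $149.172
Drummond County: $48,120 × 0.0058 = $279.096
Total tax = $428.268
Effective rate = $428.268 ÷ $196,000 = 0.219% of market value

0.219%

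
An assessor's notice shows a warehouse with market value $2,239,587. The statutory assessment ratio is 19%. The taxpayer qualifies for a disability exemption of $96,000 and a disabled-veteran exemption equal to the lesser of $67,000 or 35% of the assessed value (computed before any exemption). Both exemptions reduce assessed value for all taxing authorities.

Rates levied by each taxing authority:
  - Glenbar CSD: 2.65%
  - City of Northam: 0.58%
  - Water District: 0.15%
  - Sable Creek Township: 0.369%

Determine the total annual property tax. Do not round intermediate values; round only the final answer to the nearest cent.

Assessed value = $2,239,587 × 0.19 = $425,521.53
Disabled-veteran exemption = min($67,000, 35% × $425,521.53) = min($67,000, $148,932.5355) = $67,000 (dollar cap binds)
Taxable value = $425,521.53 − $96,000 − $67,000 = $262,521.53
Glenbar CSD: $262,521.53 × 0.0265 = $6,956.820545
City of Northam: $262,521.53 × 0.0058 = $1,522.624874
Water District: $262,521.53 × 0.0015 = $393.782295
Sable Creek Township: $262,521.53 × 0.00369 = $968.7044457
Total = $9,841.9321597

$9,841.93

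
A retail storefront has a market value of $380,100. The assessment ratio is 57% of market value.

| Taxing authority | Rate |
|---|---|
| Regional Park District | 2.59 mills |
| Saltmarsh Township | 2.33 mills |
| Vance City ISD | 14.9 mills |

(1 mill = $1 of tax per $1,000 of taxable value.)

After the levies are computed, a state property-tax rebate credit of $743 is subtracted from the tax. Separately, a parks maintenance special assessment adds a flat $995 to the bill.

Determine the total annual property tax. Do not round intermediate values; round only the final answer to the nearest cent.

$4,546.14

Assessed value = $380,100 × 0.57 = $216,657
Regional Park District: $216,657 × 0.00259 = $561.14163
Saltmarsh Township: $216,657 × 0.00233 = $504.81081
Vance City ISD: $216,657 × 0.0149 = $3,228.1893
Levies subtotal = $4,294.14174
After credit = $4,294.14174 − $743 = $3,551.14174
Total = $3,551.14174 + $995 = $4,546.14174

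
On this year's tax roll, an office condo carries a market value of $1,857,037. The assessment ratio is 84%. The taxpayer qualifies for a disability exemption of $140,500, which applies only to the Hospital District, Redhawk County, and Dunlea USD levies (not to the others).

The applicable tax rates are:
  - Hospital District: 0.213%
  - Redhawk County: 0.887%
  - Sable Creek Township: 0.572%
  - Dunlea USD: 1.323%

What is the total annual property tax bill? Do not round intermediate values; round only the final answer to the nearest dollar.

$43,315

Assessed value = $1,857,037 × 0.84 = $1,559,911.08
Hospital District: ($1,559,911.08 − $140,500) × 0.00213 = $1,419,411.08 × 0.00213 = $3,023.3456004
Redhawk County: ($1,559,911.08 − $140,500) × 0.00887 = $1,419,411.08 × 0.00887 = $12,590.1762796
Sable Creek Township: $1,559,911.08 × 0.00572 = $8,922.6913776
Dunlea USD: ($1,559,911.08 − $140,500) × 0.01323 = $1,419,411.08 × 0.01323 = $18,778.8085884
Total = $43,315.021846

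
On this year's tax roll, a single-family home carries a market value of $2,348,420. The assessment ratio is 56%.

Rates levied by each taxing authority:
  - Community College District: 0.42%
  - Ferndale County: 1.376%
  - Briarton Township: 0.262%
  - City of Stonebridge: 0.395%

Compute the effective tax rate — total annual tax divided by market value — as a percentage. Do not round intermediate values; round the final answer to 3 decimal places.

1.374%

Assessed value = $2,348,420 × 0.56 = $1,315,115.2
Community College District: $1,315,115.2 × 0.0042 = $5,523.48384
Ferndale County: $1,315,115.2 × 0.01376 = $18,095.985152
Briarton Township: $1,315,115.2 × 0.00262 = $3,445.601824
City of Stonebridge: $1,315,115.2 × 0.00395 = $5,194.70504
Total tax = $32,259.775856
Effective rate = $32,259.775856 ÷ $2,348,420 = 1.374% of market value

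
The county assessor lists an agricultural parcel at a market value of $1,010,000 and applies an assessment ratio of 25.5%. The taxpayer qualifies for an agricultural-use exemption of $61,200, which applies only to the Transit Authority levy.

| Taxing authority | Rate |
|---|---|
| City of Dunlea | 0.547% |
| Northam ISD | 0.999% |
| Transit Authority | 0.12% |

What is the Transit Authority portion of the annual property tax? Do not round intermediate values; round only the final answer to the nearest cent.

Assessed value = $1,010,000 × 0.255 = $257,550
Transit Authority taxable value = $257,550 − $61,200 = $196,350
Transit Authority levy = $196,350 × 0.0012 = $235.62

$235.62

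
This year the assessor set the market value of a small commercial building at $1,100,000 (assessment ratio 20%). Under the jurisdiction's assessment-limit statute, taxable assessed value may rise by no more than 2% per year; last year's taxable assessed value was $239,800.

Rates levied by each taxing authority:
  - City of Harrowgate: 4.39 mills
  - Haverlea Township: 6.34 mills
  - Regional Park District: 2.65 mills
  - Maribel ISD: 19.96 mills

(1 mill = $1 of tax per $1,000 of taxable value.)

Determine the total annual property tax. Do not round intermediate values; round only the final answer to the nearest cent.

$7,334.80

Uncapped assessed value = $1,100,000 × 0.2 = $220,000
Cap limit = $239,800 × 1.02 = $244,596
Taxable assessed value = min($220,000, $244,596) = $220,000 (cap does not bind)
City of Harrowgate: $220,000 × 0.00439 = $965.8
Haverlea Township: $220,000 × 0.00634 = $1,394.8
Regional Park District: $220,000 × 0.00265 = $583
Maribel ISD: $220,000 × 0.01996 = $4,391.2
Total = $7,334.8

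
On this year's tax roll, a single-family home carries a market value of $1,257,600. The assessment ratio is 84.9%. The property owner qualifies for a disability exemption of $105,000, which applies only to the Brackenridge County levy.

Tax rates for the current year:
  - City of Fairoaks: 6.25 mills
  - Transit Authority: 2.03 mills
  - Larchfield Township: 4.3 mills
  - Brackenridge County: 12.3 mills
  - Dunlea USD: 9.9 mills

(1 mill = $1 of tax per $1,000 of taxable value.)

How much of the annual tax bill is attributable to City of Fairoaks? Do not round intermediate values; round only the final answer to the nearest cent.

Assessed value = $1,257,600 × 0.849 = $1,067,702.4
City of Fairoaks taxable value = $1,067,702.4 (exemption does not apply)
City of Fairoaks levy = $1,067,702.4 × 0.00625 = $6,673.14

$6,673.14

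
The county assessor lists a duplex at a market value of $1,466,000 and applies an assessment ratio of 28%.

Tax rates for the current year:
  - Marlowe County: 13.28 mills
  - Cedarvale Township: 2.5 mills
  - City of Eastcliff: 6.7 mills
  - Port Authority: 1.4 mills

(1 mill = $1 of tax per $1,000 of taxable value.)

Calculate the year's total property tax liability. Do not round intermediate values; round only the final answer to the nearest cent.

Assessed value = $1,466,000 × 0.28 = $410,480
Marlowe County: $410,480 × 0.01328 = $5,451.1744
Cedarvale Township: $410,480 × 0.0025 = $1,026.2
City of Eastcliff: $410,480 × 0.0067 = $2,750.216
Port Authority: $410,480 × 0.0014 = $574.672
Total = $5,451.1744 + $1,026.2 + $2,750.216 + $574.672 = $9,802.2624

$9,802.26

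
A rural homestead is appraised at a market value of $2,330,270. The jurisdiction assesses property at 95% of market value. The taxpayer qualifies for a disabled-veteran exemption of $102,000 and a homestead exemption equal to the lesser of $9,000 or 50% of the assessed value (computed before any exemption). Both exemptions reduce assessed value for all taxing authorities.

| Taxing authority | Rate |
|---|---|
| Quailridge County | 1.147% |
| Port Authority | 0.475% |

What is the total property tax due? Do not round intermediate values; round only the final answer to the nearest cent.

$34,106.71

Assessed value = $2,330,270 × 0.95 = $2,213,756.5
Homestead exemption = min($9,000, 50% × $2,213,756.5) = min($9,000, $1,106,878.25) = $9,000 (dollar cap binds)
Taxable value = $2,213,756.5 − $102,000 − $9,000 = $2,102,756.5
Quailridge County: $2,102,756.5 × 0.01147 = $24,118.617055
Port Authority: $2,102,756.5 × 0.00475 = $9,988.093375
Total = $34,106.71043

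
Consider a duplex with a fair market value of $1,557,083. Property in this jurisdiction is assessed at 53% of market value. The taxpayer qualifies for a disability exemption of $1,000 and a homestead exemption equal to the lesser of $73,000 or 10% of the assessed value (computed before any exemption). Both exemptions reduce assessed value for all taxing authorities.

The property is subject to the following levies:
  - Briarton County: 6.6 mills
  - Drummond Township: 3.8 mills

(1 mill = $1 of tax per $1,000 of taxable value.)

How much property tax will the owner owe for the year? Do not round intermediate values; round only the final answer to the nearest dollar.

$7,813

Assessed value = $1,557,083 × 0.53 = $825,253.99
Homestead exemption = min($73,000, 10% × $825,253.99) = min($73,000, $82,525.399) = $73,000 (dollar cap binds)
Taxable value = $825,253.99 − $1,000 − $73,000 = $751,253.99
Briarton County: $751,253.99 × 0.0066 = $4,958.276334
Drummond Township: $751,253.99 × 0.0038 = $2,854.765162
Total = $7,813.041496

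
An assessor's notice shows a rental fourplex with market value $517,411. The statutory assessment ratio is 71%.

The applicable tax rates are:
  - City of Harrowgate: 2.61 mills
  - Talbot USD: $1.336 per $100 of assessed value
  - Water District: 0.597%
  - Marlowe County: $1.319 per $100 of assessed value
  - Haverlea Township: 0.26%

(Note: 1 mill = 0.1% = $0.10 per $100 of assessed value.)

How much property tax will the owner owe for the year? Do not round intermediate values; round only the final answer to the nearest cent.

$13,860.56

Assessed value = $517,411 × 0.71 = $367,361.81
City of Harrowgate: $367,361.81 × 0.00261 = $958.8143241
Talbot USD: $367,361.81 × 0.01336 = $4,907.9537816
Water District: $367,361.81 × 0.00597 = $2,193.1500057
Marlowe County: $367,361.81 × 0.01319 = $4,845.5022739
Haverlea Township: $367,361.81 × 0.0026 = $955.140706
Total = $13,860.5610913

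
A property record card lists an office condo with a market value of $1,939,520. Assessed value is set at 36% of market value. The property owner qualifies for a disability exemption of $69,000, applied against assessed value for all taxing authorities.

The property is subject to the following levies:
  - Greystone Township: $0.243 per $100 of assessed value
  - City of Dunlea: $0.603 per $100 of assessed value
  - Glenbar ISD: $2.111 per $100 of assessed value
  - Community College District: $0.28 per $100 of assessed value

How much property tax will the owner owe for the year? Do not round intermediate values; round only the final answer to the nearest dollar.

Assessed value = $1,939,520 × 0.36 = $698,227.2
Taxable value = $698,227.2 − $69,000 = $629,227.2
Greystone Township: $629,227.2 × 0.00243 = $1,529.022096
City of Dunlea: $629,227.2 × 0.00603 = $3,794.240016
Glenbar ISD: $629,227.2 × 0.02111 = $13,282.986192
Community College District: $629,227.2 × 0.0028 = $1,761.83616
Total = $1,529.022096 + $3,794.240016 + $13,282.986192 + $1,761.83616 = $20,368.084464

$20,368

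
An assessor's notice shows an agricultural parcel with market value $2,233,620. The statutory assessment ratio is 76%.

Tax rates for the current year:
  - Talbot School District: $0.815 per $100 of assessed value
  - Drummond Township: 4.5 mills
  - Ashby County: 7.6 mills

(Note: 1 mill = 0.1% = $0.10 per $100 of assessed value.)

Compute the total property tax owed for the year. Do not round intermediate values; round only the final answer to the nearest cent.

$34,375.41

Assessed value = $2,233,620 × 0.76 = $1,697,551.2
Talbot School District: $1,697,551.2 × 0.00815 = $13,835.04228
Drummond Township: $1,697,551.2 × 0.0045 = $7,638.9804
Ashby County: $1,697,551.2 × 0.0076 = $12,901.38912
Total = $34,375.4118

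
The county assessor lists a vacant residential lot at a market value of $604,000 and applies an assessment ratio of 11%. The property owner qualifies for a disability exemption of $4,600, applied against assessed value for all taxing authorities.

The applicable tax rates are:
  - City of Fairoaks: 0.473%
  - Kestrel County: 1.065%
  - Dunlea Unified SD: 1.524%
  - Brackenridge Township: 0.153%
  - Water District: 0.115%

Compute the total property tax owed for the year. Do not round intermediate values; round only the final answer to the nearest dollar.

$2,059

Assessed value = $604,000 × 0.11 = $66,440
Taxable value = $66,440 − $4,600 = $61,840
City of Fairoaks: $61,840 × 0.00473 = $292.5032
Kestrel County: $61,840 × 0.01065 = $658.596
Dunlea Unified SD: $61,840 × 0.01524 = $942.4416
Brackenridge Township: $61,840 × 0.00153 = $94.6152
Water District: $61,840 × 0.00115 = $71.116
Total = $292.5032 + $658.596 + $942.4416 + $94.6152 + $71.116 = $2,059.272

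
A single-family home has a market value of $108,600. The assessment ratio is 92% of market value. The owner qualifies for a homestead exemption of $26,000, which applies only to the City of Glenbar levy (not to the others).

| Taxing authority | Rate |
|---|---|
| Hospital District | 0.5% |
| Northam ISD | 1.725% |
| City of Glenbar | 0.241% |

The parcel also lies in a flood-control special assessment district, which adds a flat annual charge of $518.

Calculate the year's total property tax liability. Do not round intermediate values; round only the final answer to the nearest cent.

$2,919.17

Assessed value = $108,600 × 0.92 = $99,912
Hospital District: $99,912 × 0.005 = $499.56
Northam ISD: $99,912 × 0.01725 = $1,723.482
City of Glenbar: ($99,912 − $26,000) × 0.00241 = $73,912 × 0.00241 = $178.12792
Levies subtotal = $2,401.16992
Total = $2,401.16992 + $518 = $2,919.16992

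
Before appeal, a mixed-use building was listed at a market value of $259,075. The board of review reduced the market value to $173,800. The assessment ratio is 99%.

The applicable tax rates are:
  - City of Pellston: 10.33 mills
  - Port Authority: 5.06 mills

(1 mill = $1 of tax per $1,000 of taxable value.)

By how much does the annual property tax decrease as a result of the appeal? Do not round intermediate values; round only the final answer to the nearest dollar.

Old assessed value = $259,075 × 0.99 = $256,484.25
New assessed value = $173,800 × 0.99 = $172,062
Combined rate = 0.01033 + 0.00506 = 0.01539
Old tax = $256,484.25 × 0.01539 = $3,947.2926075
New tax = $172,062 × 0.01539 = $2,648.03418
Reduction = $3,947.2926075 − $2,648.03418 = $1,299.2584275

$1,299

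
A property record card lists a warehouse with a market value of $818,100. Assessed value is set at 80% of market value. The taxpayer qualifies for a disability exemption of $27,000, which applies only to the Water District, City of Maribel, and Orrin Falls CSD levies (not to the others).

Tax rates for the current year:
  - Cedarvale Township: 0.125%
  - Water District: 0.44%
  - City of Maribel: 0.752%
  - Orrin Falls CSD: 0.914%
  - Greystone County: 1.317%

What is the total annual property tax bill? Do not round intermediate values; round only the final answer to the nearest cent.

Assessed value = $818,100 × 0.8 = $654,480
Cedarvale Township: $654,480 × 0.00125 = $818.1
Water District: ($654,480 − $27,000) × 0.0044 = $627,480 × 0.0044 = $2,760.912
City of Maribel: ($654,480 − $27,000) × 0.00752 = $627,480 × 0.00752 = $4,718.6496
Orrin Falls CSD: ($654,480 − $27,000) × 0.00914 = $627,480 × 0.00914 = $5,735.1672
Greystone County: $654,480 × 0.01317 = $8,619.5016
Total = $22,652.3304

$22,652.33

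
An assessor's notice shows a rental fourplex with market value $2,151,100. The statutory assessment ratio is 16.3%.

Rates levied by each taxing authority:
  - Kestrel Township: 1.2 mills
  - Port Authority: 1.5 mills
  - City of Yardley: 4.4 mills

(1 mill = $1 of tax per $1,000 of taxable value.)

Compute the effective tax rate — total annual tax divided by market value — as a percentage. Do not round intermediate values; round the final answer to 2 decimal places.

Assessed value = $2,151,100 × 0.163 = $350,629.3
Kestrel Township: $350,629.3 × 0.0012 = $420.75516
Port Authority: $350,629.3 × 0.0015 = $525.94395
City of Yardley: $350,629.3 × 0.0044 = $1,542.76892
Total tax = $2,489.46803
Effective rate = $2,489.46803 ÷ $2,151,100 = 0.12% of market value

0.12%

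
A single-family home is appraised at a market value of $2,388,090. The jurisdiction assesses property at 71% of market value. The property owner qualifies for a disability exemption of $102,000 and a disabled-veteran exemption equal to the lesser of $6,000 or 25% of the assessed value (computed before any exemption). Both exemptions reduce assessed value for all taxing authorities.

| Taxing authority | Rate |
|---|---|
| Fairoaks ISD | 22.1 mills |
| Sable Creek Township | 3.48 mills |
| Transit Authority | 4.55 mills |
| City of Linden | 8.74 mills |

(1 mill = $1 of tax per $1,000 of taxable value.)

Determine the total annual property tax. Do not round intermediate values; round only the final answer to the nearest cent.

Assessed value = $2,388,090 × 0.71 = $1,695,543.9
Disabled-veteran exemption = min($6,000, 25% × $1,695,543.9) = min($6,000, $423,885.975) = $6,000 (dollar cap binds)
Taxable value = $1,695,543.9 − $102,000 − $6,000 = $1,587,543.9
Fairoaks ISD: $1,587,543.9 × 0.0221 = $35,084.72019
Sable Creek Township: $1,587,543.9 × 0.00348 = $5,524.652772
Transit Authority: $1,587,543.9 × 0.00455 = $7,223.324745
City of Linden: $1,587,543.9 × 0.00874 = $13,875.133686
Total = $61,707.831393

$61,707.83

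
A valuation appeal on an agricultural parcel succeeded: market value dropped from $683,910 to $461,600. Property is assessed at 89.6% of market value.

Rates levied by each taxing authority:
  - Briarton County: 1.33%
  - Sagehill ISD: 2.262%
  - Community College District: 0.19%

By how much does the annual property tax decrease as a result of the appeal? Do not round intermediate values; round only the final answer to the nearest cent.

Old assessed value = $683,910 × 0.896 = $612,783.36
New assessed value = $461,600 × 0.896 = $413,593.6
Combined rate = 0.0133 + 0.02262 + 0.0019 = 0.03782
Old tax = $612,783.36 × 0.03782 = $23,175.4666752
New tax = $413,593.6 × 0.03782 = $15,642.109952
Reduction = $23,175.4666752 − $15,642.109952 = $7,533.3567232

$7,533.36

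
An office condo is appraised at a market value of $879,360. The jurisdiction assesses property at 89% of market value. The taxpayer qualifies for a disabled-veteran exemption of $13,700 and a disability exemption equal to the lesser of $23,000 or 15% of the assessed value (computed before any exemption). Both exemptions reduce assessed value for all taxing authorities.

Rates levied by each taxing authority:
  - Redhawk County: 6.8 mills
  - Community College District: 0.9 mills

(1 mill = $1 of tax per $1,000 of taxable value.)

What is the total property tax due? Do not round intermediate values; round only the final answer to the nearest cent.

$5,743.66

Assessed value = $879,360 × 0.89 = $782,630.4
Disability exemption = min($23,000, 15% × $782,630.4) = min($23,000, $117,394.56) = $23,000 (dollar cap binds)
Taxable value = $782,630.4 − $13,700 − $23,000 = $745,930.4
Redhawk County: $745,930.4 × 0.0068 = $5,072.32672
Community College District: $745,930.4 × 0.0009 = $671.33736
Total = $5,743.66408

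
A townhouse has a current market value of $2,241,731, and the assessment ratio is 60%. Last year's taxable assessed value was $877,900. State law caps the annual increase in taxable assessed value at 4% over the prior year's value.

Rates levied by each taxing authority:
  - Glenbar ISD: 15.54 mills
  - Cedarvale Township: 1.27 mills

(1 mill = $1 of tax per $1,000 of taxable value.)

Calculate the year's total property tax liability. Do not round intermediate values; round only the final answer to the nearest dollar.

Uncapped assessed value = $2,241,731 × 0.6 = $1,345,038.6
Cap limit = $877,900 × 1.04 = $913,016
Taxable assessed value = min($1,345,038.6, $913,016) = $913,016 (cap binds)
Glenbar ISD: $913,016 × 0.01554 = $14,188.26864
Cedarvale Township: $913,016 × 0.00127 = $1,159.53032
Total = $15,347.79896

$15,348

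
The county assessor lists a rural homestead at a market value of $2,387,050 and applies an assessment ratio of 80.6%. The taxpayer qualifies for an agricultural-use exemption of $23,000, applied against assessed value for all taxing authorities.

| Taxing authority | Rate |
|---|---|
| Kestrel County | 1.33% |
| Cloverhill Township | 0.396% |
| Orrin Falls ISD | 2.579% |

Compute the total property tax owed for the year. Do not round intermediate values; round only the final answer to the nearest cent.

Assessed value = $2,387,050 × 0.806 = $1,923,962.3
Taxable value = $1,923,962.3 − $23,000 = $1,900,962.3
Kestrel County: $1,900,962.3 × 0.0133 = $25,282.79859
Cloverhill Township: $1,900,962.3 × 0.00396 = $7,527.810708
Orrin Falls ISD: $1,900,962.3 × 0.02579 = $49,025.817717
Total = $25,282.79859 + $7,527.810708 + $49,025.817717 = $81,836.427015

$81,836.43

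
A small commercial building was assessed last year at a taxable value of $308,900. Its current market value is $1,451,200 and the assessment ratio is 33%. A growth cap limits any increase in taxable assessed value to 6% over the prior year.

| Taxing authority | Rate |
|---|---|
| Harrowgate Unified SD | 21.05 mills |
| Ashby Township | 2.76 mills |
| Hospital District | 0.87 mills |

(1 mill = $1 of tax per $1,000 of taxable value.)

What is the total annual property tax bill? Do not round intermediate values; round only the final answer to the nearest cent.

Uncapped assessed value = $1,451,200 × 0.33 = $478,896
Cap limit = $308,900 × 1.06 = $327,434
Taxable assessed value = min($478,896, $327,434) = $327,434 (cap binds)
Harrowgate Unified SD: $327,434 × 0.02105 = $6,892.4857
Ashby Township: $327,434 × 0.00276 = $903.71784
Hospital District: $327,434 × 0.00087 = $284.86758
Total = $8,081.07112

$8,081.07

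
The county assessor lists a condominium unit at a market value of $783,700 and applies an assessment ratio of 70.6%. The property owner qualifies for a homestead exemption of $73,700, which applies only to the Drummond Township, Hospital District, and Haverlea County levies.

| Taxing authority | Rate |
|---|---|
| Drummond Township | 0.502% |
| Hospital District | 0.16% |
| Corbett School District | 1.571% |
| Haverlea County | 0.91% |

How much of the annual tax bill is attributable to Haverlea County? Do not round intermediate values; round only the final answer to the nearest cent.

Assessed value = $783,700 × 0.706 = $553,292.2
Haverlea County taxable value = $553,292.2 − $73,700 = $479,592.2
Haverlea County levy = $479,592.2 × 0.0091 = $4,364.28902

$4,364.29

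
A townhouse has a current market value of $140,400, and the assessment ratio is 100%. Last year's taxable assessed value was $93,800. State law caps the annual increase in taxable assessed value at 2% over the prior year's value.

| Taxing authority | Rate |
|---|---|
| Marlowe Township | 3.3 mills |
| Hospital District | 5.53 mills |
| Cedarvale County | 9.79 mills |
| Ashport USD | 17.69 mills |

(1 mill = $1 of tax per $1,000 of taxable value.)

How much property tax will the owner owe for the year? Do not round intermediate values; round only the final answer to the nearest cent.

Uncapped assessed value = $140,400 × 1 = $140,400
Cap limit = $93,800 × 1.02 = $95,676
Taxable assessed value = min($140,400, $95,676) = $95,676 (cap binds)
Marlowe Township: $95,676 × 0.0033 = $315.7308
Hospital District: $95,676 × 0.00553 = $529.08828
Cedarvale County: $95,676 × 0.00979 = $936.66804
Ashport USD: $95,676 × 0.01769 = $1,692.50844
Total = $3,473.99556

$3,474.00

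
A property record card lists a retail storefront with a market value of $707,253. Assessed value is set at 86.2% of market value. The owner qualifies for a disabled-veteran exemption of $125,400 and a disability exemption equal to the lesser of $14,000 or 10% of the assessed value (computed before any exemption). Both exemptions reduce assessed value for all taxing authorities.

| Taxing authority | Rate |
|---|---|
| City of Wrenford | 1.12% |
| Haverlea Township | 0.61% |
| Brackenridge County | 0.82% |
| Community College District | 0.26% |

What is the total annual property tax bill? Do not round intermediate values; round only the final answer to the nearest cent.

$13,214.08

Assessed value = $707,253 × 0.862 = $609,652.086
Disability exemption = min($14,000, 10% × $609,652.086) = min($14,000, $60,965.2086) = $14,000 (dollar cap binds)
Taxable value = $609,652.086 − $125,400 − $14,000 = $470,252.086
City of Wrenford: $470,252.086 × 0.0112 = $5,266.8233632
Haverlea Township: $470,252.086 × 0.0061 = $2,868.5377246
Brackenridge County: $470,252.086 × 0.0082 = $3,856.0671052
Community College District: $470,252.086 × 0.0026 = $1,222.6554236
Total = $13,214.0836166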